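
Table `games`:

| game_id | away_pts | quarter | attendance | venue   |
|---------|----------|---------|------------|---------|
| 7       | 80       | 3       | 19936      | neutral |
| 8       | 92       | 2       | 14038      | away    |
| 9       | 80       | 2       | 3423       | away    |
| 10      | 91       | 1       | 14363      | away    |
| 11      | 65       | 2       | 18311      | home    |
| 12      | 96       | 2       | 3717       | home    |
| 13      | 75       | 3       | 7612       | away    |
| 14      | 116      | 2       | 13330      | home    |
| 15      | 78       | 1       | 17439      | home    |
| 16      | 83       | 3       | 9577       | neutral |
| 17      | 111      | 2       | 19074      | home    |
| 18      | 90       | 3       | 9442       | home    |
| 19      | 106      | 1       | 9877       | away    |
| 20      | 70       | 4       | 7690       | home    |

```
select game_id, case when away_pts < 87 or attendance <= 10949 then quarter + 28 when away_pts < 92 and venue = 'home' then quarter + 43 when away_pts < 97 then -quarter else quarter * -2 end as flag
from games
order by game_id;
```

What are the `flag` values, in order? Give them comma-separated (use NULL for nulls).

31, -2, 30, -1, 30, 30, 31, -4, 29, 31, -4, 31, 29, 32

game_id=7: away_pts < 87 or attendance <= 10949 → 31
game_id=8: away_pts < 97 → -2
game_id=9: away_pts < 87 or attendance <= 10949 → 30
game_id=10: away_pts < 97 → -1
game_id=11: away_pts < 87 or attendance <= 10949 → 30
game_id=12: away_pts < 87 or attendance <= 10949 → 30
game_id=13: away_pts < 87 or attendance <= 10949 → 31
game_id=14: ELSE → -4
game_id=15: away_pts < 87 or attendance <= 10949 → 29
game_id=16: away_pts < 87 or attendance <= 10949 → 31
game_id=17: ELSE → -4
game_id=18: away_pts < 87 or attendance <= 10949 → 31
game_id=19: away_pts < 87 or attendance <= 10949 → 29
game_id=20: away_pts < 87 or attendance <= 10949 → 32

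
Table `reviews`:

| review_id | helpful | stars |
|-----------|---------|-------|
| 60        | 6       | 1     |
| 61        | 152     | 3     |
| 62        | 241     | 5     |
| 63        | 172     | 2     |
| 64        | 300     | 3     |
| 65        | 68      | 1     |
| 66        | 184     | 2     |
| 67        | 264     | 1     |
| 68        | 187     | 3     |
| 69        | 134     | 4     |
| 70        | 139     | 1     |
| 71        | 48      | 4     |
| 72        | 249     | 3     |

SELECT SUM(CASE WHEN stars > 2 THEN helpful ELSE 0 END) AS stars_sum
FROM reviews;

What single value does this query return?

review_id=60: ✗
review_id=61: ✓ → 152
review_id=62: ✓ → 241
review_id=63: ✗
review_id=64: ✓ → 300
review_id=65: ✗
review_id=66: ✗
review_id=67: ✗
review_id=68: ✓ → 187
review_id=69: ✓ → 134
review_id=70: ✗
review_id=71: ✓ → 48
review_id=72: ✓ → 249
stars_sum = 152 + 241 + 300 + 187 + 134 + 48 + 249 = 1311

1311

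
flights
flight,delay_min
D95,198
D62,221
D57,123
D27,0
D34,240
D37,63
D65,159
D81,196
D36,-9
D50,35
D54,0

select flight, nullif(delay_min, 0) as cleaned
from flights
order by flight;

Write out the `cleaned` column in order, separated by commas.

NULL, 240, -9, 63, 35, NULL, 123, 221, 159, 196, 198

flight=D27: delay_min=0 vs 0: equal → NULL
flight=D34: delay_min=240 vs 0: differ → 240
flight=D36: delay_min=-9 vs 0: differ → -9
flight=D37: delay_min=63 vs 0: differ → 63
flight=D50: delay_min=35 vs 0: differ → 35
flight=D54: delay_min=0 vs 0: equal → NULL
flight=D57: delay_min=123 vs 0: differ → 123
flight=D62: delay_min=221 vs 0: differ → 221
flight=D65: delay_min=159 vs 0: differ → 159
flight=D81: delay_min=196 vs 0: differ → 196
flight=D95: delay_min=198 vs 0: differ → 198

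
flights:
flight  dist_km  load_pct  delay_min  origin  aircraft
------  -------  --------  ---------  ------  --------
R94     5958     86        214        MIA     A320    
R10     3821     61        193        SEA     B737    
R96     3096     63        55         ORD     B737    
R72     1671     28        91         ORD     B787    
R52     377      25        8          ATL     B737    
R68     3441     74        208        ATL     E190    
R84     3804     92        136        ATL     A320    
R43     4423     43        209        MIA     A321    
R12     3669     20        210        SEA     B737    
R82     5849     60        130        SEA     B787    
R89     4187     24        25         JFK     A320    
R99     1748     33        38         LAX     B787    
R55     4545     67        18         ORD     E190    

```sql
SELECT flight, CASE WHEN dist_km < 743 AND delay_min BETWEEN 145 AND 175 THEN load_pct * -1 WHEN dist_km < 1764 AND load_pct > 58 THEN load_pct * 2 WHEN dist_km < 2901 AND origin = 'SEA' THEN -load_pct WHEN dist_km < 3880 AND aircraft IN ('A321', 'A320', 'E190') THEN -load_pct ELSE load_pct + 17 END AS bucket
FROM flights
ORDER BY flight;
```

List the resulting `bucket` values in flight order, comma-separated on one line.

flight=R10: ELSE → 78
flight=R12: ELSE → 37
flight=R43: ELSE → 60
flight=R52: ELSE → 42
flight=R55: ELSE → 84
flight=R68: dist_km < 3880 AND aircraft IN ('A321', 'A320', 'E190') → -74
flight=R72: ELSE → 45
flight=R82: ELSE → 77
flight=R84: dist_km < 3880 AND aircraft IN ('A321', 'A320', 'E190') → -92
flight=R89: ELSE → 41
flight=R94: ELSE → 103
flight=R96: ELSE → 80
flight=R99: ELSE → 50

78, 37, 60, 42, 84, -74, 45, 77, -92, 41, 103, 80, 50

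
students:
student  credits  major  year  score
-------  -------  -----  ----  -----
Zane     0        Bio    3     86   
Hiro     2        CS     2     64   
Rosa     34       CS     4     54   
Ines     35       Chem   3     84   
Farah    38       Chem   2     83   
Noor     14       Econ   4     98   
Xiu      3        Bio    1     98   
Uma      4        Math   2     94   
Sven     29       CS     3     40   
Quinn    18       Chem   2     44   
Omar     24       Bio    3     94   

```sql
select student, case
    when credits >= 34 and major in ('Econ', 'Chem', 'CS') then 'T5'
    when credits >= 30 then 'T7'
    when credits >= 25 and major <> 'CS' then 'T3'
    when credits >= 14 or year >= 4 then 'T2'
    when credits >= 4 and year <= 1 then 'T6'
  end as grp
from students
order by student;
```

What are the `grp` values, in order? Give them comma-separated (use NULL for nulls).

student=Farah: credits >= 34 and major in ('Econ', 'Chem', 'CS') → T5
student=Hiro: (no match → NULL) → NULL
student=Ines: credits >= 34 and major in ('Econ', 'Chem', 'CS') → T5
student=Noor: credits >= 14 or year >= 4 → T2
student=Omar: credits >= 14 or year >= 4 → T2
student=Quinn: credits >= 14 or year >= 4 → T2
student=Rosa: credits >= 34 and major in ('Econ', 'Chem', 'CS') → T5
student=Sven: credits >= 14 or year >= 4 → T2
student=Uma: (no match → NULL) → NULL
student=Xiu: (no match → NULL) → NULL
student=Zane: (no match → NULL) → NULL

T5, NULL, T5, T2, T2, T2, T5, T2, NULL, NULL, NULL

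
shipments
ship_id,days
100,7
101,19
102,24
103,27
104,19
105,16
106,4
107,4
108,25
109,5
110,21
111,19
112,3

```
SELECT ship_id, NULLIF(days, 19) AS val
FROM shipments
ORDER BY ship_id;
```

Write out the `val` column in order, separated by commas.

ship_id=100: days=7 vs 19: differ → 7
ship_id=101: days=19 vs 19: equal → NULL
ship_id=102: days=24 vs 19: differ → 24
ship_id=103: days=27 vs 19: differ → 27
ship_id=104: days=19 vs 19: equal → NULL
ship_id=105: days=16 vs 19: differ → 16
ship_id=106: days=4 vs 19: differ → 4
ship_id=107: days=4 vs 19: differ → 4
ship_id=108: days=25 vs 19: differ → 25
ship_id=109: days=5 vs 19: differ → 5
ship_id=110: days=21 vs 19: differ → 21
ship_id=111: days=19 vs 19: equal → NULL
ship_id=112: days=3 vs 19: differ → 3

7, NULL, 24, 27, NULL, 16, 4, 4, 25, 5, 21, NULL, 3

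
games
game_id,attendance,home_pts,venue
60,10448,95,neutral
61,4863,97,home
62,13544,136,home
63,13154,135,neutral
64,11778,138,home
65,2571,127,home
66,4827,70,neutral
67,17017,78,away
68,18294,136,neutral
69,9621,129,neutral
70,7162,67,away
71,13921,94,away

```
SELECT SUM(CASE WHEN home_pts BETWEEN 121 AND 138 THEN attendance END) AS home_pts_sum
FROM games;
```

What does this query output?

68962

game_id=60: ✗
game_id=61: ✗
game_id=62: ✓ → 13544
game_id=63: ✓ → 13154
game_id=64: ✓ → 11778
game_id=65: ✓ → 2571
game_id=66: ✗
game_id=67: ✗
game_id=68: ✓ → 18294
game_id=69: ✓ → 9621
game_id=70: ✗
game_id=71: ✗
home_pts_sum = 13544 + 13154 + 11778 + 2571 + 18294 + 9621 = 68962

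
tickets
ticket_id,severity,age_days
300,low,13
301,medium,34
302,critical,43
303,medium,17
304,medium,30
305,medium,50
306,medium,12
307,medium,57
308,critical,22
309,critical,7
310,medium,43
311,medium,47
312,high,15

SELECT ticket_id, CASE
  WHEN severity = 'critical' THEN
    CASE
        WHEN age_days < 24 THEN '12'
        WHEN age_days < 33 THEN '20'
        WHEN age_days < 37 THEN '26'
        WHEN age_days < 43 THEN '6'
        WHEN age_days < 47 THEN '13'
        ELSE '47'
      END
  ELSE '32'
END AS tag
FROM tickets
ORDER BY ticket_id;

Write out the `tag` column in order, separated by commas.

32, 32, 13, 32, 32, 32, 32, 32, 12, 12, 32, 32, 32

ticket_id=300: severity='low' → outer ELSE → 32
ticket_id=301: severity='medium' → outer ELSE → 32
ticket_id=302: severity='critical' → inner[age_days < 47] → 13
ticket_id=303: severity='medium' → outer ELSE → 32
ticket_id=304: severity='medium' → outer ELSE → 32
ticket_id=305: severity='medium' → outer ELSE → 32
ticket_id=306: severity='medium' → outer ELSE → 32
ticket_id=307: severity='medium' → outer ELSE → 32
ticket_id=308: severity='critical' → inner[age_days < 24] → 12
ticket_id=309: severity='critical' → inner[age_days < 24] → 12
ticket_id=310: severity='medium' → outer ELSE → 32
ticket_id=311: severity='medium' → outer ELSE → 32
ticket_id=312: severity='high' → outer ELSE → 32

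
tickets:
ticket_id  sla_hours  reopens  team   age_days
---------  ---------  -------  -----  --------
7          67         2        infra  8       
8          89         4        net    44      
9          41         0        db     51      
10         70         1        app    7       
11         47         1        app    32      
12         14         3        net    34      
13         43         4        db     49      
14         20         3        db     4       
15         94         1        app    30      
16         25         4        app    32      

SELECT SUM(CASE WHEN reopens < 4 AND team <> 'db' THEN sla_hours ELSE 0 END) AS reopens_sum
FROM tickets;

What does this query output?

292

ticket_id=7: ✓ → 67
ticket_id=8: ✗
ticket_id=9: ✗
ticket_id=10: ✓ → 70
ticket_id=11: ✓ → 47
ticket_id=12: ✓ → 14
ticket_id=13: ✗
ticket_id=14: ✗
ticket_id=15: ✓ → 94
ticket_id=16: ✗
reopens_sum = 67 + 70 + 47 + 14 + 94 = 292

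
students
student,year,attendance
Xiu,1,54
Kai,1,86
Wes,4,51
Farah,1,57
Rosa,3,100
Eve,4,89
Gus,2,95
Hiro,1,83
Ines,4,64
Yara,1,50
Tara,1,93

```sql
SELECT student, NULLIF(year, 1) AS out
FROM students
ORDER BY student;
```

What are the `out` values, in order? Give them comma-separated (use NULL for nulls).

student=Eve: year=4 vs 1: differ → 4
student=Farah: year=1 vs 1: equal → NULL
student=Gus: year=2 vs 1: differ → 2
student=Hiro: year=1 vs 1: equal → NULL
student=Ines: year=4 vs 1: differ → 4
student=Kai: year=1 vs 1: equal → NULL
student=Rosa: year=3 vs 1: differ → 3
student=Tara: year=1 vs 1: equal → NULL
student=Wes: year=4 vs 1: differ → 4
student=Xiu: year=1 vs 1: equal → NULL
student=Yara: year=1 vs 1: equal → NULL

4, NULL, 2, NULL, 4, NULL, 3, NULL, 4, NULL, NULL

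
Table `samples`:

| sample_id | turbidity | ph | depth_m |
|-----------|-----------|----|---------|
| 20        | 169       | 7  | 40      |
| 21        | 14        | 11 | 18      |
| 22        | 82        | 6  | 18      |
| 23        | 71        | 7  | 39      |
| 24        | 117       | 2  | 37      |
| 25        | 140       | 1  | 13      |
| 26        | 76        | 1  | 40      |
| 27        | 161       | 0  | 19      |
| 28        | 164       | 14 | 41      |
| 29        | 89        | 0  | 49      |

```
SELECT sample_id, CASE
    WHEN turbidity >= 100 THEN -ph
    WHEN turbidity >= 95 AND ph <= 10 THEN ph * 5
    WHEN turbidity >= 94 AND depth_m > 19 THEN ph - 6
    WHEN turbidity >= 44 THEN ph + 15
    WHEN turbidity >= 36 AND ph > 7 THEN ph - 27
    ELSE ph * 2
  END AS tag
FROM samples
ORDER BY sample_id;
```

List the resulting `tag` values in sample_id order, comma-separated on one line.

sample_id=20: turbidity >= 100 → -7
sample_id=21: ELSE → 22
sample_id=22: turbidity >= 44 → 21
sample_id=23: turbidity >= 44 → 22
sample_id=24: turbidity >= 100 → -2
sample_id=25: turbidity >= 100 → -1
sample_id=26: turbidity >= 44 → 16
sample_id=27: turbidity >= 100 → 0
sample_id=28: turbidity >= 100 → -14
sample_id=29: turbidity >= 44 → 15

-7, 22, 21, 22, -2, -1, 16, 0, -14, 15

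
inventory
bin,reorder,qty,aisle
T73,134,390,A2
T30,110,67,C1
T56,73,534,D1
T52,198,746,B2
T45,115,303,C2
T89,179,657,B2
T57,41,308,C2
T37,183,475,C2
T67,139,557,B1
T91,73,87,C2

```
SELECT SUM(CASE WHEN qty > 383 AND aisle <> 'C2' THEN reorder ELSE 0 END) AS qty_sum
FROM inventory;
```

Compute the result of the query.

bin=T73: ✓ → 134
bin=T30: ✗
bin=T56: ✓ → 73
bin=T52: ✓ → 198
bin=T45: ✗
bin=T89: ✓ → 179
bin=T57: ✗
bin=T37: ✗
bin=T67: ✓ → 139
bin=T91: ✗
qty_sum = 134 + 73 + 198 + 179 + 139 = 723

723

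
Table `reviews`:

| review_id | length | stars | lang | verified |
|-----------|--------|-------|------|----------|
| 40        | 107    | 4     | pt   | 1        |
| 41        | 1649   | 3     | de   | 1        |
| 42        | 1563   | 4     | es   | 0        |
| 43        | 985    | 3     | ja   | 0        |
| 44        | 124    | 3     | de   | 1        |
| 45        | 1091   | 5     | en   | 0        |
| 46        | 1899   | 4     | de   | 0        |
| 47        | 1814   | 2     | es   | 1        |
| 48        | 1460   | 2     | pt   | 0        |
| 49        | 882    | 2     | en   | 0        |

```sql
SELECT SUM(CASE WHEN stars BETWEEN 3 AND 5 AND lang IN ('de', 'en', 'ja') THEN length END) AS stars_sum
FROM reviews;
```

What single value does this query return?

5748

review_id=40: ✗
review_id=41: ✓ → 1649
review_id=42: ✗
review_id=43: ✓ → 985
review_id=44: ✓ → 124
review_id=45: ✓ → 1091
review_id=46: ✓ → 1899
review_id=47: ✗
review_id=48: ✗
review_id=49: ✗
stars_sum = 1649 + 985 + 124 + 1091 + 1899 = 5748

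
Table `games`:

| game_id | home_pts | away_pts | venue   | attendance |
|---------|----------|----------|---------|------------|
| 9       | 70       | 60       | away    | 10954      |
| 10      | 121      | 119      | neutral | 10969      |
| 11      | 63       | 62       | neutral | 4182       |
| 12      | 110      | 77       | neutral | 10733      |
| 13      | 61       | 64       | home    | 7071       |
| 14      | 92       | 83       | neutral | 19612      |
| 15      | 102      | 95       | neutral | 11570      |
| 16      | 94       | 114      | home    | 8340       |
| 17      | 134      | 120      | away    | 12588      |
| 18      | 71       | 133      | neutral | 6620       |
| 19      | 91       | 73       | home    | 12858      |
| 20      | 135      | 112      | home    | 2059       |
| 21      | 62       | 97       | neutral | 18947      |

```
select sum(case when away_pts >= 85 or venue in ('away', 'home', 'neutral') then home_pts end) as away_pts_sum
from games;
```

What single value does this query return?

1206

game_id=9: ✓ → 70
game_id=10: ✓ → 121
game_id=11: ✓ → 63
game_id=12: ✓ → 110
game_id=13: ✓ → 61
game_id=14: ✓ → 92
game_id=15: ✓ → 102
game_id=16: ✓ → 94
game_id=17: ✓ → 134
game_id=18: ✓ → 71
game_id=19: ✓ → 91
game_id=20: ✓ → 135
game_id=21: ✓ → 62
away_pts_sum = 70 + 121 + 63 + 110 + 61 + 92 + 102 + 94 + 134 + 71 + 91 + 135 + 62 = 1206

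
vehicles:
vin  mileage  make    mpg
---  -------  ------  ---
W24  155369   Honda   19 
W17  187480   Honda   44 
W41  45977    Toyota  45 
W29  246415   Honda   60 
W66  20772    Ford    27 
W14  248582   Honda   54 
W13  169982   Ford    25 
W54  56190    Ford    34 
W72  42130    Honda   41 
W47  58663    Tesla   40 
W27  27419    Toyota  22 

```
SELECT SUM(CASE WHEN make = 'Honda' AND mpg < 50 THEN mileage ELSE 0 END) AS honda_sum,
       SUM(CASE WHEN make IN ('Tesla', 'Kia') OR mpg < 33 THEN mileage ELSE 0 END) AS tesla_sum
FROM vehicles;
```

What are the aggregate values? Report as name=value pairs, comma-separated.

[honda_sum: make = 'Honda' AND mpg < 50]
vin=W24: ✓ → 155369
vin=W17: ✓ → 187480
vin=W41: ✗
vin=W29: ✗
vin=W66: ✗
vin=W14: ✗
vin=W13: ✗
vin=W54: ✗
vin=W72: ✓ → 42130
vin=W47: ✗
vin=W27: ✗
honda_sum = 155369 + 187480 + 42130 = 384979
—
[tesla_sum: make IN ('Tesla', 'Kia') OR mpg < 33]
vin=W24: ✓ → 155369
vin=W17: ✗
vin=W41: ✗
vin=W29: ✗
vin=W66: ✓ → 20772
vin=W14: ✗
vin=W13: ✓ → 169982
vin=W54: ✗
vin=W72: ✗
vin=W47: ✓ → 58663
vin=W27: ✓ → 27419
tesla_sum = 155369 + 20772 + 169982 + 58663 + 27419 = 432205

honda_sum=384979, tesla_sum=432205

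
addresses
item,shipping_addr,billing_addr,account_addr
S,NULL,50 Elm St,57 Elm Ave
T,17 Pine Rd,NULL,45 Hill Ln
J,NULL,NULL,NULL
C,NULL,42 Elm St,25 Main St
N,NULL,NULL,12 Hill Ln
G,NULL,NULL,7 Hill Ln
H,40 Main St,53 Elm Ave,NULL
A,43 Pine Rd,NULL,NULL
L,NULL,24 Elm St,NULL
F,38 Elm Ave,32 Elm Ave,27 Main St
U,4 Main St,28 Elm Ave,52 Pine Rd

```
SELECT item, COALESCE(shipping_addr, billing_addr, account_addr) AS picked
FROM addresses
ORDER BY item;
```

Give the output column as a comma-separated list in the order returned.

43 Pine Rd, 42 Elm St, 38 Elm Ave, 7 Hill Ln, 40 Main St, NULL, 24 Elm St, 12 Hill Ln, 50 Elm St, 17 Pine Rd, 4 Main St

item=A: shipping_addr=43 Pine Rd → 43 Pine Rd
item=C: shipping_addr=NULL, billing_addr=42 Elm St → 42 Elm St
item=F: shipping_addr=38 Elm Ave → 38 Elm Ave
item=G: shipping_addr=NULL, billing_addr=NULL, account_addr=7 Hill Ln → 7 Hill Ln
item=H: shipping_addr=40 Main St → 40 Main St
item=J: shipping_addr=NULL, billing_addr=NULL, account_addr=NULL (all NULL) → NULL
item=L: shipping_addr=NULL, billing_addr=24 Elm St → 24 Elm St
item=N: shipping_addr=NULL, billing_addr=NULL, account_addr=12 Hill Ln → 12 Hill Ln
item=S: shipping_addr=NULL, billing_addr=50 Elm St → 50 Elm St
item=T: shipping_addr=17 Pine Rd → 17 Pine Rd
item=U: shipping_addr=4 Main St → 4 Main St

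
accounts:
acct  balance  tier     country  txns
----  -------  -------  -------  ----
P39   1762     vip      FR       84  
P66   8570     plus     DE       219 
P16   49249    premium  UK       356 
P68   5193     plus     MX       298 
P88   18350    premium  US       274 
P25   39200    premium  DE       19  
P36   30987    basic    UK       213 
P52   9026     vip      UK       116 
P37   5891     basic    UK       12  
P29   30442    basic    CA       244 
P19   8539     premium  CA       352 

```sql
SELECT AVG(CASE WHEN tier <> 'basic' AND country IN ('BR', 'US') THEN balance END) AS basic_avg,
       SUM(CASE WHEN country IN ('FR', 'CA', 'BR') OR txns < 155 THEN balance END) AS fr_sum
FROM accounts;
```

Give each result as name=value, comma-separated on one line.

[basic_avg: tier <> 'basic' AND country IN ('BR', 'US')]
acct=P39: ✗
acct=P66: ✗
acct=P16: ✗
acct=P68: ✗
acct=P88: ✓ → 18350
acct=P25: ✗
acct=P36: ✗
acct=P52: ✗
acct=P37: ✗
acct=P29: ✗
acct=P19: ✗
basic_avg = 18350
—
[fr_sum: country IN ('FR', 'CA', 'BR') OR txns < 155]
acct=P39: ✓ → 1762
acct=P66: ✗
acct=P16: ✗
acct=P68: ✗
acct=P88: ✗
acct=P25: ✓ → 39200
acct=P36: ✗
acct=P52: ✓ → 9026
acct=P37: ✓ → 5891
acct=P29: ✓ → 30442
acct=P19: ✓ → 8539
fr_sum = 1762 + 39200 + 9026 + 5891 + 30442 + 8539 = 94860

basic_avg=18350, fr_sum=94860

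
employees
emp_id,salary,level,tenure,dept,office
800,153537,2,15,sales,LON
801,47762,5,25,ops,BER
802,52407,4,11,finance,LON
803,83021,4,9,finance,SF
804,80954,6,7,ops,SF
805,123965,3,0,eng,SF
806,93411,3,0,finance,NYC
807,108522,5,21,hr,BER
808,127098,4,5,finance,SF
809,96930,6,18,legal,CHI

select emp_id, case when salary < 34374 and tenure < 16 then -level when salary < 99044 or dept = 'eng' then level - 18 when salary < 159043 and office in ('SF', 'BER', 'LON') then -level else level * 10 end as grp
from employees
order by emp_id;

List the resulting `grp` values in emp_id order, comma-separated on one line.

-2, -13, -14, -14, -12, -15, -15, -5, -4, -12

emp_id=800: salary < 159043 and office in ('SF', 'BER', 'LON') → -2
emp_id=801: salary < 99044 or dept = 'eng' → -13
emp_id=802: salary < 99044 or dept = 'eng' → -14
emp_id=803: salary < 99044 or dept = 'eng' → -14
emp_id=804: salary < 99044 or dept = 'eng' → -12
emp_id=805: salary < 99044 or dept = 'eng' → -15
emp_id=806: salary < 99044 or dept = 'eng' → -15
emp_id=807: salary < 159043 and office in ('SF', 'BER', 'LON') → -5
emp_id=808: salary < 159043 and office in ('SF', 'BER', 'LON') → -4
emp_id=809: salary < 99044 or dept = 'eng' → -12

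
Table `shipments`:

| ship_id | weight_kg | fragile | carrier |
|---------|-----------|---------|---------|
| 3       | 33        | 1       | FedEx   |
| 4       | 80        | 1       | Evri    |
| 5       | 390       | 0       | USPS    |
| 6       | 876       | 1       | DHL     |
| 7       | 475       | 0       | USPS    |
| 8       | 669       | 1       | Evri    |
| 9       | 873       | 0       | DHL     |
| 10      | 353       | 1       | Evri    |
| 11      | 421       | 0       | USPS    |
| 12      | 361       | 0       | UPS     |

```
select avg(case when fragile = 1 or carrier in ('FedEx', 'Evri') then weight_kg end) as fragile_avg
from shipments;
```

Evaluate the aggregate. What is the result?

ship_id=3: ✓ → 33
ship_id=4: ✓ → 80
ship_id=5: ✗
ship_id=6: ✓ → 876
ship_id=7: ✗
ship_id=8: ✓ → 669
ship_id=9: ✗
ship_id=10: ✓ → 353
ship_id=11: ✗
ship_id=12: ✗
fragile_avg = (33 + 80 + 876 + 669 + 353) / 5 = 402.2

402.2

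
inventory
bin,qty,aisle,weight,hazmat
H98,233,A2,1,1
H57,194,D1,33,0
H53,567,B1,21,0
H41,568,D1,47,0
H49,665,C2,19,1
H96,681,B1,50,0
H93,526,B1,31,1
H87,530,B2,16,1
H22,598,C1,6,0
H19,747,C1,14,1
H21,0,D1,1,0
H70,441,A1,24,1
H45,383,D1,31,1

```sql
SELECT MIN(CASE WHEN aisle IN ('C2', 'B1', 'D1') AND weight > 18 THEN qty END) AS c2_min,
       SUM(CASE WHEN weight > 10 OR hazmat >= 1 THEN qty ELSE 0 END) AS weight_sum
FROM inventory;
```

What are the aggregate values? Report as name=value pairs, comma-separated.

[c2_min: aisle IN ('C2', 'B1', 'D1') AND weight > 18]
bin=H98: ✗
bin=H57: ✓ → 194
bin=H53: ✓ → 567
bin=H41: ✓ → 568
bin=H49: ✓ → 665
bin=H96: ✓ → 681
bin=H93: ✓ → 526
bin=H87: ✗
bin=H22: ✗
bin=H19: ✗
bin=H21: ✗
bin=H70: ✗
bin=H45: ✓ → 383
c2_min = MIN(194, 567, 568, 665, 681, 526, 383) = 194
—
[weight_sum: weight > 10 OR hazmat >= 1]
bin=H98: ✓ → 233
bin=H57: ✓ → 194
bin=H53: ✓ → 567
bin=H41: ✓ → 568
bin=H49: ✓ → 665
bin=H96: ✓ → 681
bin=H93: ✓ → 526
bin=H87: ✓ → 530
bin=H22: ✗
bin=H19: ✓ → 747
bin=H21: ✗
bin=H70: ✓ → 441
bin=H45: ✓ → 383
weight_sum = 233 + 194 + 567 + 568 + 665 + 681 + 526 + 530 + 747 + 441 + 383 = 5535

c2_min=194, weight_sum=5535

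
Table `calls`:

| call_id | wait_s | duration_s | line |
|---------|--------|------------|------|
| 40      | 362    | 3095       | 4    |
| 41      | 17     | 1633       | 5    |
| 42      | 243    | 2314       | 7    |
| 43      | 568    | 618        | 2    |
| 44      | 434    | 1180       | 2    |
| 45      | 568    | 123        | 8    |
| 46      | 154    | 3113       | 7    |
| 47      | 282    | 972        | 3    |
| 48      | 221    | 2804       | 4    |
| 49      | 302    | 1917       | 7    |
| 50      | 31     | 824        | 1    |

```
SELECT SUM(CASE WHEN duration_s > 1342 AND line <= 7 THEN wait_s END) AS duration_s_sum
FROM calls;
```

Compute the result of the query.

1299

call_id=40: ✓ → 362
call_id=41: ✓ → 17
call_id=42: ✓ → 243
call_id=43: ✗
call_id=44: ✗
call_id=45: ✗
call_id=46: ✓ → 154
call_id=47: ✗
call_id=48: ✓ → 221
call_id=49: ✓ → 302
call_id=50: ✗
duration_s_sum = 362 + 17 + 243 + 154 + 221 + 302 = 1299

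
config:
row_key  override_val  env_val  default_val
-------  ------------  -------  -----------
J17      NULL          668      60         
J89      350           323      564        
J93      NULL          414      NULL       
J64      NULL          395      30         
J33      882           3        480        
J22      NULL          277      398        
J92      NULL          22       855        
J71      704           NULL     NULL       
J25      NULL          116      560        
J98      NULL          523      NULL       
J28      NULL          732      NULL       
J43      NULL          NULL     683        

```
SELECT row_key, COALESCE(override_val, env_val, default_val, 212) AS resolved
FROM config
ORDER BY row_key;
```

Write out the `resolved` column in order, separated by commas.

668, 277, 116, 732, 882, 683, 395, 704, 350, 22, 414, 523

row_key=J17: override_val=NULL, env_val=668 → 668
row_key=J22: override_val=NULL, env_val=277 → 277
row_key=J25: override_val=NULL, env_val=116 → 116
row_key=J28: override_val=NULL, env_val=732 → 732
row_key=J33: override_val=882 → 882
row_key=J43: override_val=NULL, env_val=NULL, default_val=683 → 683
row_key=J64: override_val=NULL, env_val=395 → 395
row_key=J71: override_val=704 → 704
row_key=J89: override_val=350 → 350
row_key=J92: override_val=NULL, env_val=22 → 22
row_key=J93: override_val=NULL, env_val=414 → 414
row_key=J98: override_val=NULL, env_val=523 → 523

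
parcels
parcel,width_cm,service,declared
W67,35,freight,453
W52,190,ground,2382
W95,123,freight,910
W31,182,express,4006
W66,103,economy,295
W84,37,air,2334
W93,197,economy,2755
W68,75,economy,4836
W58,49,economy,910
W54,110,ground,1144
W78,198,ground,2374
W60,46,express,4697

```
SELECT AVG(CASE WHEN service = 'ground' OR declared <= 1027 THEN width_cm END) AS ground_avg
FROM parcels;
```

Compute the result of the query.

parcel=W67: ✓ → 35
parcel=W52: ✓ → 190
parcel=W95: ✓ → 123
parcel=W31: ✗
parcel=W66: ✓ → 103
parcel=W84: ✗
parcel=W93: ✗
parcel=W68: ✗
parcel=W58: ✓ → 49
parcel=W54: ✓ → 110
parcel=W78: ✓ → 198
parcel=W60: ✗
ground_avg = (35 + 190 + 123 + 103 + 49 + 110 + 198) / 7 = 115.4285714286

115.4285714286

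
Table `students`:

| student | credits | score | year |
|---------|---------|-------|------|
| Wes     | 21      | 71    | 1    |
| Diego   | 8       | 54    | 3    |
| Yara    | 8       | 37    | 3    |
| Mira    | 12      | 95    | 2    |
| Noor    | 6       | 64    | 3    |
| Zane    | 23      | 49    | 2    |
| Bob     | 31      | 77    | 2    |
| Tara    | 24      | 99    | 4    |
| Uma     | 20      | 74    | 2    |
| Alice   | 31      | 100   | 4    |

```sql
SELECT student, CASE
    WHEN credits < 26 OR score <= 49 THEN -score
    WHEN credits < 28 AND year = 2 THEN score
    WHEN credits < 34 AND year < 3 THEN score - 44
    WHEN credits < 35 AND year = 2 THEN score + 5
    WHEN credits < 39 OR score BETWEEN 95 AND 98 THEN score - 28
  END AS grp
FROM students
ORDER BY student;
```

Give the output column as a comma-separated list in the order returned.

student=Alice: credits < 39 OR score BETWEEN 95 AND 98 → 72
student=Bob: credits < 34 AND year < 3 → 33
student=Diego: credits < 26 OR score <= 49 → -54
student=Mira: credits < 26 OR score <= 49 → -95
student=Noor: credits < 26 OR score <= 49 → -64
student=Tara: credits < 26 OR score <= 49 → -99
student=Uma: credits < 26 OR score <= 49 → -74
student=Wes: credits < 26 OR score <= 49 → -71
student=Yara: credits < 26 OR score <= 49 → -37
student=Zane: credits < 26 OR score <= 49 → -49

72, 33, -54, -95, -64, -99, -74, -71, -37, -49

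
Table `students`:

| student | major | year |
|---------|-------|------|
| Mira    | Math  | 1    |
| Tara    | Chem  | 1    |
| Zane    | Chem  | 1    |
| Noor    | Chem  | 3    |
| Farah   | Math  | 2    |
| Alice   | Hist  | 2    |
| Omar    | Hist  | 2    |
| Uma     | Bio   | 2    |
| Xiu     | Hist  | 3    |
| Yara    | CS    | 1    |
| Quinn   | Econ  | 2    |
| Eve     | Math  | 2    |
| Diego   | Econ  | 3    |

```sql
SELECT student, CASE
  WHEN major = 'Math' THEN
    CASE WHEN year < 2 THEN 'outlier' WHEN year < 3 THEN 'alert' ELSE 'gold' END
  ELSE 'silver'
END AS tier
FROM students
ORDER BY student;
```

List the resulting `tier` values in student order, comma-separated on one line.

student=Alice: major='Hist' → outer ELSE → silver
student=Diego: major='Econ' → outer ELSE → silver
student=Eve: major='Math' → inner[year < 3] → alert
student=Farah: major='Math' → inner[year < 3] → alert
student=Mira: major='Math' → inner[year < 2] → outlier
student=Noor: major='Chem' → outer ELSE → silver
student=Omar: major='Hist' → outer ELSE → silver
student=Quinn: major='Econ' → outer ELSE → silver
student=Tara: major='Chem' → outer ELSE → silver
student=Uma: major='Bio' → outer ELSE → silver
student=Xiu: major='Hist' → outer ELSE → silver
student=Yara: major='CS' → outer ELSE → silver
student=Zane: major='Chem' → outer ELSE → silver

silver, silver, alert, alert, outlier, silver, silver, silver, silver, silver, silver, silver, silver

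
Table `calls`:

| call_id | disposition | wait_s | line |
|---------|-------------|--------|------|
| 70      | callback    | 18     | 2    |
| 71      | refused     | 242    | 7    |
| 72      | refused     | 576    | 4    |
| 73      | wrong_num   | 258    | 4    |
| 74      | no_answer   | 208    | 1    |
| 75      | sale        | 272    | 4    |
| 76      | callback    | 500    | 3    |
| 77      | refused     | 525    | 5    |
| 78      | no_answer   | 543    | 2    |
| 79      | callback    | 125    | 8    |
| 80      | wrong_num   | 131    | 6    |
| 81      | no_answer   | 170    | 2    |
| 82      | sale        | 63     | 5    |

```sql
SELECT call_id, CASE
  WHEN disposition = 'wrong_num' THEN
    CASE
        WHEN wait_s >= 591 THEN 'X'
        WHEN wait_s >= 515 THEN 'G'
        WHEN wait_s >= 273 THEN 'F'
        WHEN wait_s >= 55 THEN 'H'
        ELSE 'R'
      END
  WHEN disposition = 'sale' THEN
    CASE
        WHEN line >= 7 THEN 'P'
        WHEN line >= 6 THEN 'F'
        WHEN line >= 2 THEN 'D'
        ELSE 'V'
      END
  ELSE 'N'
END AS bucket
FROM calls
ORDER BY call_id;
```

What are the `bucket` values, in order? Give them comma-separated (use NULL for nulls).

N, N, N, H, N, D, N, N, N, N, H, N, D

call_id=70: disposition='callback' → outer ELSE → N
call_id=71: disposition='refused' → outer ELSE → N
call_id=72: disposition='refused' → outer ELSE → N
call_id=73: disposition='wrong_num' → inner[wait_s >= 55] → H
call_id=74: disposition='no_answer' → outer ELSE → N
call_id=75: disposition='sale' → inner[line >= 2] → D
call_id=76: disposition='callback' → outer ELSE → N
call_id=77: disposition='refused' → outer ELSE → N
call_id=78: disposition='no_answer' → outer ELSE → N
call_id=79: disposition='callback' → outer ELSE → N
call_id=80: disposition='wrong_num' → inner[wait_s >= 55] → H
call_id=81: disposition='no_answer' → outer ELSE → N
call_id=82: disposition='sale' → inner[line >= 2] → D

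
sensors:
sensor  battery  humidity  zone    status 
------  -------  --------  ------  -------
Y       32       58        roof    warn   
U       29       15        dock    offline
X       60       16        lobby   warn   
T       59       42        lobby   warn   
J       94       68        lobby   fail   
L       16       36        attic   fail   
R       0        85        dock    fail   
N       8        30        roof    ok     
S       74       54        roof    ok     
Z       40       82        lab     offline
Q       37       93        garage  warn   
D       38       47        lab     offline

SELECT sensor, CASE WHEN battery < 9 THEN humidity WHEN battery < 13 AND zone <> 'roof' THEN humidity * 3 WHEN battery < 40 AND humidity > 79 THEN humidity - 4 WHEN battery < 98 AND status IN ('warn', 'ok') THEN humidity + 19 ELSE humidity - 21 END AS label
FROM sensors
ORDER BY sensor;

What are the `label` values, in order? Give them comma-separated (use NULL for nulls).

sensor=D: ELSE → 26
sensor=J: ELSE → 47
sensor=L: ELSE → 15
sensor=N: battery < 9 → 30
sensor=Q: battery < 40 AND humidity > 79 → 89
sensor=R: battery < 9 → 85
sensor=S: battery < 98 AND status IN ('warn', 'ok') → 73
sensor=T: battery < 98 AND status IN ('warn', 'ok') → 61
sensor=U: ELSE → -6
sensor=X: battery < 98 AND status IN ('warn', 'ok') → 35
sensor=Y: battery < 98 AND status IN ('warn', 'ok') → 77
sensor=Z: ELSE → 61

26, 47, 15, 30, 89, 85, 73, 61, -6, 35, 77, 61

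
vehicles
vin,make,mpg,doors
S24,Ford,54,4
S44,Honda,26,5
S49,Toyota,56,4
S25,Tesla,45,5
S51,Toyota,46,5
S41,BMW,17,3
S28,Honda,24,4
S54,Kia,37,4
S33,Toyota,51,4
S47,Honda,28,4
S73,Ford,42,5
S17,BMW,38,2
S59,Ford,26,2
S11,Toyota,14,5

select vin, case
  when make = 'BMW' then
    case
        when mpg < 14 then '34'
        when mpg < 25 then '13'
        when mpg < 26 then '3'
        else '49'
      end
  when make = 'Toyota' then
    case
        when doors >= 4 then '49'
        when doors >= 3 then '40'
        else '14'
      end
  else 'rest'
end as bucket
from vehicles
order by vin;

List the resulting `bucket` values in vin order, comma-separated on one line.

vin=S11: make='Toyota' → inner[doors >= 4] → 49
vin=S17: make='BMW' → inner[ELSE] → 49
vin=S24: make='Ford' → outer ELSE → rest
vin=S25: make='Tesla' → outer ELSE → rest
vin=S28: make='Honda' → outer ELSE → rest
vin=S33: make='Toyota' → inner[doors >= 4] → 49
vin=S41: make='BMW' → inner[mpg < 25] → 13
vin=S44: make='Honda' → outer ELSE → rest
vin=S47: make='Honda' → outer ELSE → rest
vin=S49: make='Toyota' → inner[doors >= 4] → 49
vin=S51: make='Toyota' → inner[doors >= 4] → 49
vin=S54: make='Kia' → outer ELSE → rest
vin=S59: make='Ford' → outer ELSE → rest
vin=S73: make='Ford' → outer ELSE → rest

49, 49, rest, rest, rest, 49, 13, rest, rest, 49, 49, rest, rest, rest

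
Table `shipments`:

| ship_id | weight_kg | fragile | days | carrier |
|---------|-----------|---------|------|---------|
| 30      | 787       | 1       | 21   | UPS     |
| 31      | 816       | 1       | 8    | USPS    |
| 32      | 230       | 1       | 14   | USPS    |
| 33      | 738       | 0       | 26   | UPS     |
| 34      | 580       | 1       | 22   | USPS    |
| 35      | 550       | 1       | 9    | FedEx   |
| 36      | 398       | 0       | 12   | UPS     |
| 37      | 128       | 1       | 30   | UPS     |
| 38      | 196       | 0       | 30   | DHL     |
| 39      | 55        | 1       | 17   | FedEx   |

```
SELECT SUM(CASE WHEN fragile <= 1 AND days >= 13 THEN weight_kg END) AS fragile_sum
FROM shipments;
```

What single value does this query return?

2714

ship_id=30: ✓ → 787
ship_id=31: ✗
ship_id=32: ✓ → 230
ship_id=33: ✓ → 738
ship_id=34: ✓ → 580
ship_id=35: ✗
ship_id=36: ✗
ship_id=37: ✓ → 128
ship_id=38: ✓ → 196
ship_id=39: ✓ → 55
fragile_sum = 787 + 230 + 738 + 580 + 128 + 196 + 55 = 2714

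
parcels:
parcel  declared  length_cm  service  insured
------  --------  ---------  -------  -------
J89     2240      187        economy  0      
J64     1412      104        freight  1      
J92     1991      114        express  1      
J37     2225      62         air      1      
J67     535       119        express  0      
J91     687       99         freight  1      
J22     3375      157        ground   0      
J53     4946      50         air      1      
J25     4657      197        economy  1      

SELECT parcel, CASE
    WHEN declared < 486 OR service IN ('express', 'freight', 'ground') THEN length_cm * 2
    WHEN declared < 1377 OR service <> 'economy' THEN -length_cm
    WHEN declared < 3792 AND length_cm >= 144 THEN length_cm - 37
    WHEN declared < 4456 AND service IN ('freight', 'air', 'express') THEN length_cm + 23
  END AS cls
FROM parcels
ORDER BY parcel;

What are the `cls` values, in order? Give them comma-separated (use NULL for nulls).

314, NULL, -62, -50, 208, 238, 150, 198, 228

parcel=J22: declared < 486 OR service IN ('express', 'freight', 'ground') → 314
parcel=J25: (no match → NULL) → NULL
parcel=J37: declared < 1377 OR service <> 'economy' → -62
parcel=J53: declared < 1377 OR service <> 'economy' → -50
parcel=J64: declared < 486 OR service IN ('express', 'freight', 'ground') → 208
parcel=J67: declared < 486 OR service IN ('express', 'freight', 'ground') → 238
parcel=J89: declared < 3792 AND length_cm >= 144 → 150
parcel=J91: declared < 486 OR service IN ('express', 'freight', 'ground') → 198
parcel=J92: declared < 486 OR service IN ('express', 'freight', 'ground') → 228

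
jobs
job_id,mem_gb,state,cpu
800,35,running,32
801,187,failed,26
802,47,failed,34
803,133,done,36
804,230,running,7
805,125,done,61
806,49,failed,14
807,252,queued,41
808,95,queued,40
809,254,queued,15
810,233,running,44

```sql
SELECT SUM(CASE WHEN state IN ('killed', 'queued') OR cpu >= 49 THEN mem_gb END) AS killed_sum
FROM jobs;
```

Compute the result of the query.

job_id=800: ✗
job_id=801: ✗
job_id=802: ✗
job_id=803: ✗
job_id=804: ✗
job_id=805: ✓ → 125
job_id=806: ✗
job_id=807: ✓ → 252
job_id=808: ✓ → 95
job_id=809: ✓ → 254
job_id=810: ✗
killed_sum = 125 + 252 + 95 + 254 = 726

726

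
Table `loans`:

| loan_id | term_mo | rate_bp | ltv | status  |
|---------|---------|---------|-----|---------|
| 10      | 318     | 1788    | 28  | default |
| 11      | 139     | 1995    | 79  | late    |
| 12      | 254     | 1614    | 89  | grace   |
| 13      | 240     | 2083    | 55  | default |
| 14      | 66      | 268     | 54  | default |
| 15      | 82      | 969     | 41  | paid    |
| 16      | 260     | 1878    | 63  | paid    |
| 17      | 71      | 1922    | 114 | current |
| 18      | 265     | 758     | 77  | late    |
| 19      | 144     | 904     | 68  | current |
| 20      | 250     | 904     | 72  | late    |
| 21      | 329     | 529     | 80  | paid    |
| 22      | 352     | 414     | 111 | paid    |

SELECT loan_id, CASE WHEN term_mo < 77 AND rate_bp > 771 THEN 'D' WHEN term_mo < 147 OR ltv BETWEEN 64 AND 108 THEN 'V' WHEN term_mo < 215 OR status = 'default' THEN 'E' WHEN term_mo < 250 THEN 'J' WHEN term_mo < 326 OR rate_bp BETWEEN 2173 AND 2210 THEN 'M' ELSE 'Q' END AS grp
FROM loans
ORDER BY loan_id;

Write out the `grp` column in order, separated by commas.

loan_id=10: term_mo < 215 OR status = 'default' → E
loan_id=11: term_mo < 147 OR ltv BETWEEN 64 AND 108 → V
loan_id=12: term_mo < 147 OR ltv BETWEEN 64 AND 108 → V
loan_id=13: term_mo < 215 OR status = 'default' → E
loan_id=14: term_mo < 147 OR ltv BETWEEN 64 AND 108 → V
loan_id=15: term_mo < 147 OR ltv BETWEEN 64 AND 108 → V
loan_id=16: term_mo < 326 OR rate_bp BETWEEN 2173 AND 2210 → M
loan_id=17: term_mo < 77 AND rate_bp > 771 → D
loan_id=18: term_mo < 147 OR ltv BETWEEN 64 AND 108 → V
loan_id=19: term_mo < 147 OR ltv BETWEEN 64 AND 108 → V
loan_id=20: term_mo < 147 OR ltv BETWEEN 64 AND 108 → V
loan_id=21: term_mo < 147 OR ltv BETWEEN 64 AND 108 → V
loan_id=22: ELSE → Q

E, V, V, E, V, V, M, D, V, V, V, V, Q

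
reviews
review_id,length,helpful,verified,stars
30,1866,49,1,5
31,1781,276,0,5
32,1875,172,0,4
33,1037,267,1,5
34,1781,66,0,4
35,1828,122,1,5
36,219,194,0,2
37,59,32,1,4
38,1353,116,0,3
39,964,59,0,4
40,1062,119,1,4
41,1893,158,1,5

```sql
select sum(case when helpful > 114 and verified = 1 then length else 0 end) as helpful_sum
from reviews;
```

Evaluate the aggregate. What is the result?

review_id=30: ✗
review_id=31: ✗
review_id=32: ✗
review_id=33: ✓ → 1037
review_id=34: ✗
review_id=35: ✓ → 1828
review_id=36: ✗
review_id=37: ✗
review_id=38: ✗
review_id=39: ✗
review_id=40: ✓ → 1062
review_id=41: ✓ → 1893
helpful_sum = 1037 + 1828 + 1062 + 1893 = 5820

5820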